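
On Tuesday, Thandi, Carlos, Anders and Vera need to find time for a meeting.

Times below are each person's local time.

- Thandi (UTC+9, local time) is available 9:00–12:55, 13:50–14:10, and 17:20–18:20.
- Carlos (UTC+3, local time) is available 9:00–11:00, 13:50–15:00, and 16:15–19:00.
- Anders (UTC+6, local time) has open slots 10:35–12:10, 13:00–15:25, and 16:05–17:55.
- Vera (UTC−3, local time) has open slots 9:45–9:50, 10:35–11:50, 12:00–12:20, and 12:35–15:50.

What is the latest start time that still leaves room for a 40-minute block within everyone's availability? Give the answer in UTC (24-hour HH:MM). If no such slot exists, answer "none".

Thandi → UTC: 00:00–03:55, 04:50–05:10, 08:20–09:20.
Carlos → UTC: 06:00–08:00, 10:50–12:00, 13:15–16:00.
Anders → UTC: 04:35–06:10, 07:00–09:25, 10:05–11:55.
Vera → UTC: 12:45–12:50, 13:35–14:50, 15:00–15:20, 15:35–18:50.
Thandi ∩ Carlos: (none).
Thandi ∩ Carlos ∩ Anders: (none).
Thandi ∩ Carlos ∩ Anders ∩ Vera: (none).
Windows ≥ 40 min: (none).

none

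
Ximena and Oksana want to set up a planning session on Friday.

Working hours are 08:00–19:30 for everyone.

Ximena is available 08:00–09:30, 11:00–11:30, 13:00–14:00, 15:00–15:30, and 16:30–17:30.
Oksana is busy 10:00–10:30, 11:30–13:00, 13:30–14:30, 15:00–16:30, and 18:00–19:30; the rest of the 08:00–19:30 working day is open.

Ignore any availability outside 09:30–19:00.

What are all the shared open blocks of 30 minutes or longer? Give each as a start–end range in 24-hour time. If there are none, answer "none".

11:00–11:30, 13:00–13:30, 16:30–17:30

Oksana free within 08:00–19:30: 08:00–10:00, 10:30–11:30, 13:00–13:30, 14:30–15:00, 16:30–18:00.
Ximena ∩ Oksana: 08:00–09:30, 11:00–11:30, 13:00–13:30, 16:30–17:30.
Restricted to 09:30–19:00: 11:00–11:30, 13:00–13:30, 16:30–17:30.
Windows ≥ 30 min: 11:00–11:30, 13:00–13:30, 16:30–17:30.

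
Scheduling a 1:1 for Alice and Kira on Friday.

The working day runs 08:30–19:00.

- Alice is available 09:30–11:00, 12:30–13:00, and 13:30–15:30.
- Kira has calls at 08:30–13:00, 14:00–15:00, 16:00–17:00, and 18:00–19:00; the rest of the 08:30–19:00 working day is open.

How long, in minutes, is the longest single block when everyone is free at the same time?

30 minutes

Kira free within 08:30–19:00: 13:00–14:00, 15:00–16:00, 17:00–18:00.
Alice ∩ Kira: 13:30–14:00, 15:00–15:30.
Common window lengths: 30, 30 min; longest is 30.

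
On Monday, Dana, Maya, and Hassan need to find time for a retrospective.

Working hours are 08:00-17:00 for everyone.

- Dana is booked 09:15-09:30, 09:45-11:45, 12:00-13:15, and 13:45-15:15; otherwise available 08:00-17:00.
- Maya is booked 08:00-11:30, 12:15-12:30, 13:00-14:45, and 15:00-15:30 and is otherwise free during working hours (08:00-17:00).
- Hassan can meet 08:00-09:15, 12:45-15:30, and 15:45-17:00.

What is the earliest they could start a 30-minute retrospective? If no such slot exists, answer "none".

15:45

Dana free within 08:00–17:00: 08:00–09:15, 09:30–09:45, 11:45–12:00, 13:15–13:45, 15:15–17:00.
Maya free within 08:00–17:00: 11:30–12:15, 12:30–13:00, 14:45–15:00, 15:30–17:00.
Dana ∩ Maya: 11:45–12:00, 15:30–17:00.
Dana ∩ Maya ∩ Hassan: 15:45–17:00.
Windows ≥ 30 min: 15:45–17:00.
Earliest such window starts at 15:45.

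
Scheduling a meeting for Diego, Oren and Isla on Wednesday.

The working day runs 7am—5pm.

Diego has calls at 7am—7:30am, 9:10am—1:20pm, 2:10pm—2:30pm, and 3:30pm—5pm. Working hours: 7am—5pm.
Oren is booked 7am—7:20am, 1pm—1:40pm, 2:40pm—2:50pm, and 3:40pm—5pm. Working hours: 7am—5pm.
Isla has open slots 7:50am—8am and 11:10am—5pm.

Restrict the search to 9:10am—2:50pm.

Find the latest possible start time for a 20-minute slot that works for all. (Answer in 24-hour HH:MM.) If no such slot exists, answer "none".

13:50

Diego free within 07:00–17:00: 07:30–09:10, 13:20–14:10, 14:30–15:30.
Oren free within 07:00–17:00: 07:20–13:00, 13:40–14:40, 14:50–15:40.
Diego ∩ Oren: 07:30–09:10, 13:40–14:10, 14:30–14:40, 14:50–15:30.
Diego ∩ Oren ∩ Isla: 07:50–08:00, 13:40–14:10, 14:30–14:40, 14:50–15:30.
Restricted to 09:10–14:50: 13:40–14:10, 14:30–14:40.
Windows ≥ 20 min: 13:40–14:10.
Latest start in the last window 13:40–14:10 is 14:10 − 20 min = 13:50.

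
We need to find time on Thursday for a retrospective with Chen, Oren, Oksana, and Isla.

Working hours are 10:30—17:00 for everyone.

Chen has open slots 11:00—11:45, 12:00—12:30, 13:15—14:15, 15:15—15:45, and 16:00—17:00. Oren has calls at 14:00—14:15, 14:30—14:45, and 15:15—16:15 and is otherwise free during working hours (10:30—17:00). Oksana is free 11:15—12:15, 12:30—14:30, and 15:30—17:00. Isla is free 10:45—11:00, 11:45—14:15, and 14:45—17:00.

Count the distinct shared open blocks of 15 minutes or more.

3

Oren free within 10:30–17:00: 10:30–14:00, 14:15–14:30, 14:45–15:15, 16:15–17:00.
Chen ∩ Oren: 11:00–11:45, 12:00–12:30, 13:15–14:00, 16:15–17:00.
Chen ∩ Oren ∩ Oksana: 11:15–11:45, 12:00–12:15, 13:15–14:00, 16:15–17:00.
Chen ∩ Oren ∩ Oksana ∩ Isla: 12:00–12:15, 13:15–14:00, 16:15–17:00.
Windows ≥ 15 min: 12:00–12:15, 13:15–14:00, 16:15–17:00.
That's 3 windows.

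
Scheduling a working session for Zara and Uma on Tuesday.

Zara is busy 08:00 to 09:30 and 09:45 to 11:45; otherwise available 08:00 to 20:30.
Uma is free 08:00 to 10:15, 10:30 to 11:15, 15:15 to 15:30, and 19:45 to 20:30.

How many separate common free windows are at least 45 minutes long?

1

Zara free within 08:00–20:30: 09:30–09:45, 11:45–20:30.
Zara ∩ Uma: 09:30–09:45, 15:15–15:30, 19:45–20:30.
Windows ≥ 45 min: 19:45–20:30.
That's 1 window.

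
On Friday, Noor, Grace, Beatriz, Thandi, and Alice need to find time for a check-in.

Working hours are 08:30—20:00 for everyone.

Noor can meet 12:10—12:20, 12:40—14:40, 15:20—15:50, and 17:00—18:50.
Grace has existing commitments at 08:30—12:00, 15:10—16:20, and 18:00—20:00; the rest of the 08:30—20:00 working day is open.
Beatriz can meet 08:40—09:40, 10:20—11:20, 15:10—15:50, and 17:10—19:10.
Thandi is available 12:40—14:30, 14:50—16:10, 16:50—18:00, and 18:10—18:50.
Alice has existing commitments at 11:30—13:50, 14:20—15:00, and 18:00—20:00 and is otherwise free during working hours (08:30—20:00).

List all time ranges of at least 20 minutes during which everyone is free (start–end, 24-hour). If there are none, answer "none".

17:10–18:00

Grace free within 08:30–20:00: 12:00–15:10, 16:20–18:00.
Alice free within 08:30–20:00: 08:30–11:30, 13:50–14:20, 15:00–18:00.
Noor ∩ Grace: 12:10–12:20, 12:40–14:40, 17:00–18:00.
Noor ∩ Grace ∩ Beatriz: 17:10–18:00.
Noor ∩ Grace ∩ Beatriz ∩ Thandi: 17:10–18:00.
Noor ∩ Grace ∩ Beatriz ∩ Thandi ∩ Alice: 17:10–18:00.
Windows ≥ 20 min: 17:10–18:00.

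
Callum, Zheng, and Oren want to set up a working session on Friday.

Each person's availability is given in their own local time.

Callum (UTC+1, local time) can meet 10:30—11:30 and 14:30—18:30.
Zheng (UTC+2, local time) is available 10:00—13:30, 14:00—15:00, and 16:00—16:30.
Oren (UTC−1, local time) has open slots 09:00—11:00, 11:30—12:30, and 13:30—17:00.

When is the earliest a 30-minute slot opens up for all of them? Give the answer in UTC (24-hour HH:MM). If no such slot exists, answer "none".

Callum → UTC: 09:30–10:30, 13:30–17:30.
Zheng → UTC: 08:00–11:30, 12:00–13:00, 14:00–14:30.
Oren → UTC: 10:00–12:00, 12:30–13:30, 14:30–18:00.
Callum ∩ Zheng: 09:30–10:30, 14:00–14:30.
Callum ∩ Zheng ∩ Oren: 10:00–10:30.
Windows ≥ 30 min: 10:00–10:30.
Earliest such window starts at 10:00.

10:00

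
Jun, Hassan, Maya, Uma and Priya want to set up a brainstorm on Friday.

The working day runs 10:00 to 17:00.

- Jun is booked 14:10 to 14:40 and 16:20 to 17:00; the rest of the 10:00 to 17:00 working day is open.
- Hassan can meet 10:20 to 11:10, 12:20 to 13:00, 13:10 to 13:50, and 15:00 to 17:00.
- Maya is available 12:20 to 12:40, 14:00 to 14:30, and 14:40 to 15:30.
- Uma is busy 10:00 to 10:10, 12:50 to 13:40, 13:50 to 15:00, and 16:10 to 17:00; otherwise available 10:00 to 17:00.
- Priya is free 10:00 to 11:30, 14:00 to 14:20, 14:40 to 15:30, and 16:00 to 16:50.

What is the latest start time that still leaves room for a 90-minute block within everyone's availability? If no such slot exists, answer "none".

none

Jun free within 10:00–17:00: 10:00–14:10, 14:40–16:20.
Uma free within 10:00–17:00: 10:10–12:50, 13:40–13:50, 15:00–16:10.
Jun ∩ Hassan: 10:20–11:10, 12:20–13:00, 13:10–13:50, 15:00–16:20.
Jun ∩ Hassan ∩ Maya: 12:20–12:40, 15:00–15:30.
Jun ∩ Hassan ∩ Maya ∩ Uma: 12:20–12:40, 15:00–15:30.
Jun ∩ Hassan ∩ Maya ∩ Uma ∩ Priya: 15:00–15:30.
Windows ≥ 90 min: (none).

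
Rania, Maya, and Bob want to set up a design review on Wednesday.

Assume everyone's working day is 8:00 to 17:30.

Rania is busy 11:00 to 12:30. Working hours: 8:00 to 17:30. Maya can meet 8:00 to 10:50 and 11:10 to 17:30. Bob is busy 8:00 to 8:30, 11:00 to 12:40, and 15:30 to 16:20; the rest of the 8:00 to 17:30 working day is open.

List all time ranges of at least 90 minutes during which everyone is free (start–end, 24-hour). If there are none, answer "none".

Rania free within 08:00–17:30: 08:00–11:00, 12:30–17:30.
Bob free within 08:00–17:30: 08:30–11:00, 12:40–15:30, 16:20–17:30.
Rania ∩ Maya: 08:00–10:50, 12:30–17:30.
Rania ∩ Maya ∩ Bob: 08:30–10:50, 12:40–15:30, 16:20–17:30.
Windows ≥ 90 min: 08:30–10:50, 12:40–15:30.

08:30–10:50, 12:40–15:30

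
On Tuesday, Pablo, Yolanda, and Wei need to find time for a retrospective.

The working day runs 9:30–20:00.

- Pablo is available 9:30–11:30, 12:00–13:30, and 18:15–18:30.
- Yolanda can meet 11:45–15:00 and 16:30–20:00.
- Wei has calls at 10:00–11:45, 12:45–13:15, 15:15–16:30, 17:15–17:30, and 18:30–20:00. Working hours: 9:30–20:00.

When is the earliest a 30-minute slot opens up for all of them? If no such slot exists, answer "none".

Wei free within 09:30–20:00: 09:30–10:00, 11:45–12:45, 13:15–15:15, 16:30–17:15, 17:30–18:30.
Pablo ∩ Yolanda: 12:00–13:30, 18:15–18:30.
Pablo ∩ Yolanda ∩ Wei: 12:00–12:45, 13:15–13:30, 18:15–18:30.
Windows ≥ 30 min: 12:00–12:45.
Earliest such window starts at 12:00.

12:00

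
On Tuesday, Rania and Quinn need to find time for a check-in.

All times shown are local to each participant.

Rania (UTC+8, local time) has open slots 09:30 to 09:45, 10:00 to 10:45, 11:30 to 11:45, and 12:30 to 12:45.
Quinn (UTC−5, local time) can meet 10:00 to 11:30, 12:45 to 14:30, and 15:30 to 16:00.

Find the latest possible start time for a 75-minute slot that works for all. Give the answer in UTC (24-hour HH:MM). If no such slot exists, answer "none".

none

Rania → UTC: 01:30–01:45, 02:00–02:45, 03:30–03:45, 04:30–04:45.
Quinn → UTC: 15:00–16:30, 17:45–19:30, 20:30–21:00.
Rania ∩ Quinn: (none).
Windows ≥ 75 min: (none).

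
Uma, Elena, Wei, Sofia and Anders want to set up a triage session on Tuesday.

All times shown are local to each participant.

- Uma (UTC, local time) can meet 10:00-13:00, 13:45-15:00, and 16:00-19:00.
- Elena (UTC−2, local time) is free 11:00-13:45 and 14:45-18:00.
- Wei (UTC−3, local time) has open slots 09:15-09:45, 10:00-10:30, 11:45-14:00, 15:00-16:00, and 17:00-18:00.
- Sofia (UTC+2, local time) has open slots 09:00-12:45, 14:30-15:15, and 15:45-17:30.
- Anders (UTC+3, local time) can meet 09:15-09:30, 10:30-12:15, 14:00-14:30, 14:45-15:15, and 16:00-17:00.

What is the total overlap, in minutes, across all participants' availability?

Uma → UTC: 10:00–13:00, 13:45–15:00, 16:00–19:00.
Elena → UTC: 13:00–15:45, 16:45–20:00.
Wei → UTC: 12:15–12:45, 13:00–13:30, 14:45–17:00, 18:00–19:00, 20:00–21:00.
Sofia → UTC: 07:00–10:45, 12:30–13:15, 13:45–15:30.
Anders → UTC: 06:15–06:30, 07:30–09:15, 11:00–11:30, 11:45–12:15, 13:00–14:00.
Uma ∩ Elena: 13:45–15:00, 16:45–19:00.
Uma ∩ Elena ∩ Wei: 14:45–15:00, 16:45–17:00, 18:00–19:00.
Uma ∩ Elena ∩ Wei ∩ Sofia: 14:45–15:00.
Uma ∩ Elena ∩ Wei ∩ Sofia ∩ Anders: (none).
Total common minutes: 0.

0 minutes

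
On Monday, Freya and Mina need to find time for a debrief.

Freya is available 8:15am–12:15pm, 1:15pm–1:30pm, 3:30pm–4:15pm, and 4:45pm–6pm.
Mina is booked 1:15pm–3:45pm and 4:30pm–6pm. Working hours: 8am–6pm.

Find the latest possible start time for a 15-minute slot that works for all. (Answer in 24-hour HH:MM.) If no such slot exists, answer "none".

16:00

Mina free within 08:00–18:00: 08:00–13:15, 15:45–16:30.
Freya ∩ Mina: 08:15–12:15, 15:45–16:15.
Windows ≥ 15 min: 08:15–12:15, 15:45–16:15.
Latest start in the last window 15:45–16:15 is 16:15 − 15 min = 16:00.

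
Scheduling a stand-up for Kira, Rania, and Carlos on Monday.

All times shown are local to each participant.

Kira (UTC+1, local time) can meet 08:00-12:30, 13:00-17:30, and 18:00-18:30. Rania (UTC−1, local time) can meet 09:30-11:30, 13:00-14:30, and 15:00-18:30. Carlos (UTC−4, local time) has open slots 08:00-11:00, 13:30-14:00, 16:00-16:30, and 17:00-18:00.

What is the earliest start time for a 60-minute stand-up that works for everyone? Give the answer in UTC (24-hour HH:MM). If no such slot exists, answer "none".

14:00

Kira → UTC: 07:00–11:30, 12:00–16:30, 17:00–17:30.
Rania → UTC: 10:30–12:30, 14:00–15:30, 16:00–19:30.
Carlos → UTC: 12:00–15:00, 17:30–18:00, 20:00–20:30, 21:00–22:00.
Kira ∩ Rania: 10:30–11:30, 12:00–12:30, 14:00–15:30, 16:00–16:30, 17:00–17:30.
Kira ∩ Rania ∩ Carlos: 12:00–12:30, 14:00–15:00.
Windows ≥ 60 min: 14:00–15:00.
Earliest such window starts at 14:00.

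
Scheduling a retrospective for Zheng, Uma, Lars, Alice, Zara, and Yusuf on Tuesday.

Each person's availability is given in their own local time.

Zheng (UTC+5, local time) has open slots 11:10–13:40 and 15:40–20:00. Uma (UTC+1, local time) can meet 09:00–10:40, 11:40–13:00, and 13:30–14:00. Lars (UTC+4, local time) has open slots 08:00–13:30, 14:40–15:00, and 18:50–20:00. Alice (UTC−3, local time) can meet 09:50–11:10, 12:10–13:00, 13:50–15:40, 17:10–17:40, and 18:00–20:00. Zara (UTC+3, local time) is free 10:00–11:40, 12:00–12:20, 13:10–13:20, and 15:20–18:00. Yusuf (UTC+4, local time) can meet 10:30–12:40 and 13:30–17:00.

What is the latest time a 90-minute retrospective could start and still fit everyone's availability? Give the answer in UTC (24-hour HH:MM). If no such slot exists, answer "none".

none

Zheng → UTC: 06:10–08:40, 10:40–15:00.
Uma → UTC: 08:00–09:40, 10:40–12:00, 12:30–13:00.
Lars → UTC: 04:00–09:30, 10:40–11:00, 14:50–16:00.
Alice → UTC: 12:50–14:10, 15:10–16:00, 16:50–18:40, 20:10–20:40, 21:00–23:00.
Zara → UTC: 07:00–08:40, 09:00–09:20, 10:10–10:20, 12:20–15:00.
Yusuf → UTC: 06:30–08:40, 09:30–13:00.
Zheng ∩ Uma: 08:00–08:40, 10:40–12:00, 12:30–13:00.
Zheng ∩ Uma ∩ Lars: 08:00–08:40, 10:40–11:00.
Zheng ∩ Uma ∩ Lars ∩ Alice: (none).
Zheng ∩ Uma ∩ Lars ∩ Alice ∩ Zara: (none).
Zheng ∩ Uma ∩ Lars ∩ Alice ∩ Zara ∩ Yusuf: (none).
Windows ≥ 90 min: (none).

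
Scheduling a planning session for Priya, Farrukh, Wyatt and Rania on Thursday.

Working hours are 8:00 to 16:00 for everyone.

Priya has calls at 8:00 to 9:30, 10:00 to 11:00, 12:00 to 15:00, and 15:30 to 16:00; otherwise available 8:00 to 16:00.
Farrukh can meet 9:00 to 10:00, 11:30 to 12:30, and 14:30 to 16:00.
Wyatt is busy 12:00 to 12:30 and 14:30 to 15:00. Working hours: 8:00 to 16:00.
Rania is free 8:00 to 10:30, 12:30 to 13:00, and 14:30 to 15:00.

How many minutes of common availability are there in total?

Priya free within 08:00–16:00: 09:30–10:00, 11:00–12:00, 15:00–15:30.
Wyatt free within 08:00–16:00: 08:00–12:00, 12:30–14:30, 15:00–16:00.
Priya ∩ Farrukh: 09:30–10:00, 11:30–12:00, 15:00–15:30.
Priya ∩ Farrukh ∩ Wyatt: 09:30–10:00, 11:30–12:00, 15:00–15:30.
Priya ∩ Farrukh ∩ Wyatt ∩ Rania: 09:30–10:00.
Total common minutes: 30.

30 minutes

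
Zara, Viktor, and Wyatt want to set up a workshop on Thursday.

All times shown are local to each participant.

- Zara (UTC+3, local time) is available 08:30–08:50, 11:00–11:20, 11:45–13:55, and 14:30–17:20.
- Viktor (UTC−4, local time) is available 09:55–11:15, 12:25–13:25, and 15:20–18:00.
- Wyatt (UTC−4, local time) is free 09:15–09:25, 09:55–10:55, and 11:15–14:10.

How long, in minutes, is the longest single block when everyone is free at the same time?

25 minutes

Zara → UTC: 05:30–05:50, 08:00–08:20, 08:45–10:55, 11:30–14:20.
Viktor → UTC: 13:55–15:15, 16:25–17:25, 19:20–22:00.
Wyatt → UTC: 13:15–13:25, 13:55–14:55, 15:15–18:10.
Zara ∩ Viktor: 13:55–14:20.
Zara ∩ Viktor ∩ Wyatt: 13:55–14:20.
Single common window of 25 minutes.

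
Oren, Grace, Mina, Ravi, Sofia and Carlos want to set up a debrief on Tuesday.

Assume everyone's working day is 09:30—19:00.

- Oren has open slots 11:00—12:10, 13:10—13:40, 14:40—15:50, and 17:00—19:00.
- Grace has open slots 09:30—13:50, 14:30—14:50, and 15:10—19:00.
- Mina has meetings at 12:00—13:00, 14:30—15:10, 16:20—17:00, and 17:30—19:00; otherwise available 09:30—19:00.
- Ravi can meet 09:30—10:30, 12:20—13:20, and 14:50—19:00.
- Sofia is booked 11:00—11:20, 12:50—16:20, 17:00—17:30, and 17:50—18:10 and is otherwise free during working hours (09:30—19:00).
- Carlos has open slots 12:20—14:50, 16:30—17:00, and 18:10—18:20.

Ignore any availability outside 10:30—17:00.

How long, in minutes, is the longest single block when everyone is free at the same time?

Mina free within 09:30–19:00: 09:30–12:00, 13:00–14:30, 15:10–16:20, 17:00–17:30.
Sofia free within 09:30–19:00: 09:30–11:00, 11:20–12:50, 16:20–17:00, 17:30–17:50, 18:10–19:00.
Oren ∩ Grace: 11:00–12:10, 13:10–13:40, 14:40–14:50, 15:10–15:50, 17:00–19:00.
Oren ∩ Grace ∩ Mina: 11:00–12:00, 13:10–13:40, 15:10–15:50, 17:00–17:30.
Oren ∩ Grace ∩ Mina ∩ Ravi: 13:10–13:20, 15:10–15:50, 17:00–17:30.
Oren ∩ Grace ∩ Mina ∩ Ravi ∩ Sofia: (none).
Oren ∩ Grace ∩ Mina ∩ Ravi ∩ Sofia ∩ Carlos: (none).
Restricted to 10:30–17:00: (none).
No common window.

0 minutes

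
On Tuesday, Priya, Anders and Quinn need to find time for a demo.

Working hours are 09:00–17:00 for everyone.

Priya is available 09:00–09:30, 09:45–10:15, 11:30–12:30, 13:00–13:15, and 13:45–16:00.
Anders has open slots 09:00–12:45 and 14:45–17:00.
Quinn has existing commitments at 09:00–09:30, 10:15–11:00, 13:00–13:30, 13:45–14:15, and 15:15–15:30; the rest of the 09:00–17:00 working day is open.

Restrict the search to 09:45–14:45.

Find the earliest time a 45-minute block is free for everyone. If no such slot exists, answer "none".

Quinn free within 09:00–17:00: 09:30–10:15, 11:00–13:00, 13:30–13:45, 14:15–15:15, 15:30–17:00.
Priya ∩ Anders: 09:00–09:30, 09:45–10:15, 11:30–12:30, 14:45–16:00.
Priya ∩ Anders ∩ Quinn: 09:45–10:15, 11:30–12:30, 14:45–15:15, 15:30–16:00.
Restricted to 09:45–14:45: 09:45–10:15, 11:30–12:30.
Windows ≥ 45 min: 11:30–12:30.
Earliest such window starts at 11:30.

11:30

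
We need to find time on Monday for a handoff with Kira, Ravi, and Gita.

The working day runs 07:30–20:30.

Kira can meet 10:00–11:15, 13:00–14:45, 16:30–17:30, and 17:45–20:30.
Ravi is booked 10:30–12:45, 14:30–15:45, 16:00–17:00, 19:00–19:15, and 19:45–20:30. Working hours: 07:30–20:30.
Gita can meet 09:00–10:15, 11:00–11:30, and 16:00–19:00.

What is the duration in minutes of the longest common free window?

Ravi free within 07:30–20:30: 07:30–10:30, 12:45–14:30, 15:45–16:00, 17:00–19:00, 19:15–19:45.
Kira ∩ Ravi: 10:00–10:30, 13:00–14:30, 17:00–17:30, 17:45–19:00, 19:15–19:45.
Kira ∩ Ravi ∩ Gita: 10:00–10:15, 17:00–17:30, 17:45–19:00.
Common window lengths: 15, 30, 75 min; longest is 75.

75 minutes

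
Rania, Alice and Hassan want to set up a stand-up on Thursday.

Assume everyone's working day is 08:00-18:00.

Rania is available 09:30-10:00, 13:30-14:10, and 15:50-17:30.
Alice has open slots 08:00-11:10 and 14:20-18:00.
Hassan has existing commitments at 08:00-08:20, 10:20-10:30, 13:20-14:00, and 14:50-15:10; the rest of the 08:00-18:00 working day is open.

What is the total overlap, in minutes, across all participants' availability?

Hassan free within 08:00–18:00: 08:20–10:20, 10:30–13:20, 14:00–14:50, 15:10–18:00.
Rania ∩ Alice: 09:30–10:00, 15:50–17:30.
Rania ∩ Alice ∩ Hassan: 09:30–10:00, 15:50–17:30.
Total common minutes: 30 + 100 = 130.

130 minutes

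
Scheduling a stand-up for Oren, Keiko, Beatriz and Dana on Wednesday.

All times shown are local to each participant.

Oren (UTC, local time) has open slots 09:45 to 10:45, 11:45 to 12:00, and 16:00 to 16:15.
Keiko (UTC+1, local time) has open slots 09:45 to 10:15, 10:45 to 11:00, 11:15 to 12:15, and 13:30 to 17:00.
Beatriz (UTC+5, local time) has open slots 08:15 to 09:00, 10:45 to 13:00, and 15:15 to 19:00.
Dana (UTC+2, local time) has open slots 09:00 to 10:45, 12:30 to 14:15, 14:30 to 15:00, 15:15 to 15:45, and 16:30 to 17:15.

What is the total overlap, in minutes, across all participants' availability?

15 minutes

Oren → UTC: 09:45–10:45, 11:45–12:00, 16:00–16:15.
Keiko → UTC: 08:45–09:15, 09:45–10:00, 10:15–11:15, 12:30–16:00.
Beatriz → UTC: 03:15–04:00, 05:45–08:00, 10:15–14:00.
Dana → UTC: 07:00–08:45, 10:30–12:15, 12:30–13:00, 13:15–13:45, 14:30–15:15.
Oren ∩ Keiko: 09:45–10:00, 10:15–10:45.
Oren ∩ Keiko ∩ Beatriz: 10:15–10:45.
Oren ∩ Keiko ∩ Beatriz ∩ Dana: 10:30–10:45.
Total common minutes: 15.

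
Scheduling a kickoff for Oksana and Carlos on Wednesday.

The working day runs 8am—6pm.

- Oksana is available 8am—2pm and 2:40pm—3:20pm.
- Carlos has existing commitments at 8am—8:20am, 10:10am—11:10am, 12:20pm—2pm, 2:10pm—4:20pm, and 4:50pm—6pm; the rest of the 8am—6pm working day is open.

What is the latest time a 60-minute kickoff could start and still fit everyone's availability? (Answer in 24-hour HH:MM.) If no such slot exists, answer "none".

Carlos free within 08:00–18:00: 08:20–10:10, 11:10–12:20, 14:00–14:10, 16:20–16:50.
Oksana ∩ Carlos: 08:20–10:10, 11:10–12:20.
Windows ≥ 60 min: 08:20–10:10, 11:10–12:20.
Latest start in the last window 11:10–12:20 is 12:20 − 60 min = 11:20.

11:20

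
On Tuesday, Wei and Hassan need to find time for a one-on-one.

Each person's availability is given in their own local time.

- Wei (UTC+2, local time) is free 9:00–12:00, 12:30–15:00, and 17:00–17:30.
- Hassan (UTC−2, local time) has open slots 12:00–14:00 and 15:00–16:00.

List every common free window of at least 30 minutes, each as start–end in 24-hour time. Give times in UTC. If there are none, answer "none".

Wei → UTC: 07:00–10:00, 10:30–13:00, 15:00–15:30.
Hassan → UTC: 14:00–16:00, 17:00–18:00.
Wei ∩ Hassan: 15:00–15:30.
Windows ≥ 30 min: 15:00–15:30.

15:00–15:30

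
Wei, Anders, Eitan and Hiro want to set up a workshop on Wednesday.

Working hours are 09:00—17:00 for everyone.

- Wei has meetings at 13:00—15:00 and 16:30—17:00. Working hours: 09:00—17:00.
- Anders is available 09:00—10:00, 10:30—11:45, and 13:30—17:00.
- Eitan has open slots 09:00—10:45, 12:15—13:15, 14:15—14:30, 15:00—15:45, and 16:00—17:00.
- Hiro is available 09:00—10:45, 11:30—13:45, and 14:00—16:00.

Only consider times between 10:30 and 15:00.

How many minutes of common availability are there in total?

Wei free within 09:00–17:00: 09:00–13:00, 15:00–16:30.
Wei ∩ Anders: 09:00–10:00, 10:30–11:45, 15:00–16:30.
Wei ∩ Anders ∩ Eitan: 09:00–10:00, 10:30–10:45, 15:00–15:45, 16:00–16:30.
Wei ∩ Anders ∩ Eitan ∩ Hiro: 09:00–10:00, 10:30–10:45, 15:00–15:45.
Restricted to 10:30–15:00: 10:30–10:45.
Total common minutes: 15.

15 minutes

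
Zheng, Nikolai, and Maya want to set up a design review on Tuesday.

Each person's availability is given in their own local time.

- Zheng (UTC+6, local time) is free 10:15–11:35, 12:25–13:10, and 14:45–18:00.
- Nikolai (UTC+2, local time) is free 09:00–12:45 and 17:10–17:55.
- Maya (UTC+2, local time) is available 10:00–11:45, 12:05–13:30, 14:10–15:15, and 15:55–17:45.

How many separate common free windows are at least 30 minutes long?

2

Zheng → UTC: 04:15–05:35, 06:25–07:10, 08:45–12:00.
Nikolai → UTC: 07:00–10:45, 15:10–15:55.
Maya → UTC: 08:00–09:45, 10:05–11:30, 12:10–13:15, 13:55–15:45.
Zheng ∩ Nikolai: 07:00–07:10, 08:45–10:45.
Zheng ∩ Nikolai ∩ Maya: 08:45–09:45, 10:05–10:45.
Windows ≥ 30 min: 08:45–09:45, 10:05–10:45.
That's 2 windows.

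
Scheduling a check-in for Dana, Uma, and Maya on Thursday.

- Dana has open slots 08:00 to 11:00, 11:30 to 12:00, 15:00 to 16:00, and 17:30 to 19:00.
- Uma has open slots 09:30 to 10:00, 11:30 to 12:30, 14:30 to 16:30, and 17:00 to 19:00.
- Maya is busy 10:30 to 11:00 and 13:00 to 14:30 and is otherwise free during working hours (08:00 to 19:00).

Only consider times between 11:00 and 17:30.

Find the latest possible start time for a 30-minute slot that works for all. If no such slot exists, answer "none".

Maya free within 08:00–19:00: 08:00–10:30, 11:00–13:00, 14:30–19:00.
Dana ∩ Uma: 09:30–10:00, 11:30–12:00, 15:00–16:00, 17:30–19:00.
Dana ∩ Uma ∩ Maya: 09:30–10:00, 11:30–12:00, 15:00–16:00, 17:30–19:00.
Restricted to 11:00–17:30: 11:30–12:00, 15:00–16:00.
Windows ≥ 30 min: 11:30–12:00, 15:00–16:00.
Latest start in the last window 15:00–16:00 is 16:00 − 30 min = 15:30.

15:30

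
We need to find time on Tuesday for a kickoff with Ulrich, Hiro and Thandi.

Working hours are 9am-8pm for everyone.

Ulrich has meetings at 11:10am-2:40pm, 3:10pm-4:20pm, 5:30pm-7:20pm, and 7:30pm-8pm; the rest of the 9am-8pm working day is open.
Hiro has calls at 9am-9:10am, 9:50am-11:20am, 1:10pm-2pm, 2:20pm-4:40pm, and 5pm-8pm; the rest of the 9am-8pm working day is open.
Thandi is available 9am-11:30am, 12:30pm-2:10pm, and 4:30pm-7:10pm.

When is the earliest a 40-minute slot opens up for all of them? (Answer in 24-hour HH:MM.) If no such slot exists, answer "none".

Ulrich free within 09:00–20:00: 09:00–11:10, 14:40–15:10, 16:20–17:30, 19:20–19:30.
Hiro free within 09:00–20:00: 09:10–09:50, 11:20–13:10, 14:00–14:20, 16:40–17:00.
Ulrich ∩ Hiro: 09:10–09:50, 16:40–17:00.
Ulrich ∩ Hiro ∩ Thandi: 09:10–09:50, 16:40–17:00.
Windows ≥ 40 min: 09:10–09:50.
Earliest such window starts at 09:10.

09:10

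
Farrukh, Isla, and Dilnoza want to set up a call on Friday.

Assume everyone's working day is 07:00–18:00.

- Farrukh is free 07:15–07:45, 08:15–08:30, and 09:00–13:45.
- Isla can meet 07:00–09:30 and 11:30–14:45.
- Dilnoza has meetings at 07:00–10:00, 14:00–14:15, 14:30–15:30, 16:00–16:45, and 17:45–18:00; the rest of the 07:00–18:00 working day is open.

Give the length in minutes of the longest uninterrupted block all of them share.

135 minutes

Dilnoza free within 07:00–18:00: 10:00–14:00, 14:15–14:30, 15:30–16:00, 16:45–17:45.
Farrukh ∩ Isla: 07:15–07:45, 08:15–08:30, 09:00–09:30, 11:30–13:45.
Farrukh ∩ Isla ∩ Dilnoza: 11:30–13:45.
Single common window of 135 minutes.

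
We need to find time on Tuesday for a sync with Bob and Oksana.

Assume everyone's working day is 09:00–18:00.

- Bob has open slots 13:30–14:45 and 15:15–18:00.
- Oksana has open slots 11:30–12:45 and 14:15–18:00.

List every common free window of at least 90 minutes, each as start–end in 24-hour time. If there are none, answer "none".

15:15–18:00

Bob ∩ Oksana: 14:15–14:45, 15:15–18:00.
Windows ≥ 90 min: 15:15–18:00.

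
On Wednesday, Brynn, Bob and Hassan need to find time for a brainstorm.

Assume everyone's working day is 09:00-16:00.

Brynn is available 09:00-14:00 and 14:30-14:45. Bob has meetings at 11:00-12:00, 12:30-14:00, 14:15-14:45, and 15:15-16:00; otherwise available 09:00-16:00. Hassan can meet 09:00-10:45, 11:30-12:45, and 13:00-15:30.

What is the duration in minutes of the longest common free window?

105 minutes

Bob free within 09:00–16:00: 09:00–11:00, 12:00–12:30, 14:00–14:15, 14:45–15:15.
Brynn ∩ Bob: 09:00–11:00, 12:00–12:30.
Brynn ∩ Bob ∩ Hassan: 09:00–10:45, 12:00–12:30.
Common window lengths: 105, 30 min; longest is 105.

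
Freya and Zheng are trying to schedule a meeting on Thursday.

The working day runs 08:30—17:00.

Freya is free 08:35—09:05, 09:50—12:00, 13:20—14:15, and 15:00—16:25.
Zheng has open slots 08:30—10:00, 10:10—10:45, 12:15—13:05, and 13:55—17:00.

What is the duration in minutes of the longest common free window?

Freya ∩ Zheng: 08:35–09:05, 09:50–10:00, 10:10–10:45, 13:55–14:15, 15:00–16:25.
Common window lengths: 30, 10, 35, 20, 85 min; longest is 85.

85 minutes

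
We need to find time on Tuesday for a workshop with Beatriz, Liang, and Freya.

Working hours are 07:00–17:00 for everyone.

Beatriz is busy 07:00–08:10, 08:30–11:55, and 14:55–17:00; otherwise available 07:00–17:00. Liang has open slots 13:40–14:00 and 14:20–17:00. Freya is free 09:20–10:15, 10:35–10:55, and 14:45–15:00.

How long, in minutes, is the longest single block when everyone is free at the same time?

10 minutes

Beatriz free within 07:00–17:00: 08:10–08:30, 11:55–14:55.
Beatriz ∩ Liang: 13:40–14:00, 14:20–14:55.
Beatriz ∩ Liang ∩ Freya: 14:45–14:55.
Single common window of 10 minutes.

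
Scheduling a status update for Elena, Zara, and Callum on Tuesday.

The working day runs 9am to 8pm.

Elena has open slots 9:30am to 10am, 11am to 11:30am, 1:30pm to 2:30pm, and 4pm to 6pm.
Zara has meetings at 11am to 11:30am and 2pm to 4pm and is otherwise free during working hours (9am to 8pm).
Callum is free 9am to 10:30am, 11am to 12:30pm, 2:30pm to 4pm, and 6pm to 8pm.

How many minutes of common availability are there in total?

Zara free within 09:00–20:00: 09:00–11:00, 11:30–14:00, 16:00–20:00.
Elena ∩ Zara: 09:30–10:00, 13:30–14:00, 16:00–18:00.
Elena ∩ Zara ∩ Callum: 09:30–10:00.
Total common minutes: 30.

30 minutes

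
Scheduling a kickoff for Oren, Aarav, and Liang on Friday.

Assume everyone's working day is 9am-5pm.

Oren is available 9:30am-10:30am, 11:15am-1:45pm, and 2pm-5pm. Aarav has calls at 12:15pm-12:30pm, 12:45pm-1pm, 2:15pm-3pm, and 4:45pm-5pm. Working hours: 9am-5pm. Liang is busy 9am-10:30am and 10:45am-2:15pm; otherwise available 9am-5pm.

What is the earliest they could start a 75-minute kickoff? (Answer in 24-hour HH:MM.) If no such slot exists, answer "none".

Aarav free within 09:00–17:00: 09:00–12:15, 12:30–12:45, 13:00–14:15, 15:00–16:45.
Liang free within 09:00–17:00: 10:30–10:45, 14:15–17:00.
Oren ∩ Aarav: 09:30–10:30, 11:15–12:15, 12:30–12:45, 13:00–13:45, 14:00–14:15, 15:00–16:45.
Oren ∩ Aarav ∩ Liang: 15:00–16:45.
Windows ≥ 75 min: 15:00–16:45.
Earliest such window starts at 15:00.

15:00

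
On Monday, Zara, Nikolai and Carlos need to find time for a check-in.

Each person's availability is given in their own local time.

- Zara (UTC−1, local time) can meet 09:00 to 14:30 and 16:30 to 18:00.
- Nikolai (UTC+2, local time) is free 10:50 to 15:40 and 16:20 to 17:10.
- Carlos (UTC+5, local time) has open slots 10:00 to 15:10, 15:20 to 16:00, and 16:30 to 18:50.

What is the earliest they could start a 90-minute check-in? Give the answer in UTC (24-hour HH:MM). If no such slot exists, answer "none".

11:30

Zara → UTC: 10:00–15:30, 17:30–19:00.
Nikolai → UTC: 08:50–13:40, 14:20–15:10.
Carlos → UTC: 05:00–10:10, 10:20–11:00, 11:30–13:50.
Zara ∩ Nikolai: 10:00–13:40, 14:20–15:10.
Zara ∩ Nikolai ∩ Carlos: 10:00–10:10, 10:20–11:00, 11:30–13:40.
Windows ≥ 90 min: 11:30–13:40.
Earliest such window starts at 11:30.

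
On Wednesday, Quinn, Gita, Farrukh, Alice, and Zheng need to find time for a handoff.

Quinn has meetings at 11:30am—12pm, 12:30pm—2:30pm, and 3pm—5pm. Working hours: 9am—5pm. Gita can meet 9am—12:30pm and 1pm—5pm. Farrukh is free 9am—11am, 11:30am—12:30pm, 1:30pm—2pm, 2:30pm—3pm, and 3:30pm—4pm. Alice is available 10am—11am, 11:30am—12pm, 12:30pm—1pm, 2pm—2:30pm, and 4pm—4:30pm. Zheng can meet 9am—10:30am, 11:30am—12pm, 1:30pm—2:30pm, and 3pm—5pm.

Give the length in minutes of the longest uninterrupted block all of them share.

Quinn free within 09:00–17:00: 09:00–11:30, 12:00–12:30, 14:30–15:00.
Quinn ∩ Gita: 09:00–11:30, 12:00–12:30, 14:30–15:00.
Quinn ∩ Gita ∩ Farrukh: 09:00–11:00, 12:00–12:30, 14:30–15:00.
Quinn ∩ Gita ∩ Farrukh ∩ Alice: 10:00–11:00.
Quinn ∩ Gita ∩ Farrukh ∩ Alice ∩ Zheng: 10:00–10:30.
Single common window of 30 minutes.

30 minutes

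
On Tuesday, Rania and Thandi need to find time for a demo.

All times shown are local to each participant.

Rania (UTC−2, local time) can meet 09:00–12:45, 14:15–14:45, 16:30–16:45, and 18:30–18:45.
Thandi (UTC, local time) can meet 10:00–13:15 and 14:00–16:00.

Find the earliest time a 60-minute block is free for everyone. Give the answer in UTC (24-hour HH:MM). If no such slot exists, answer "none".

11:00

Rania → UTC: 11:00–14:45, 16:15–16:45, 18:30–18:45, 20:30–20:45.
Thandi → UTC: 10:00–13:15, 14:00–16:00.
Rania ∩ Thandi: 11:00–13:15, 14:00–14:45.
Windows ≥ 60 min: 11:00–13:15.
Earliest such window starts at 11:00.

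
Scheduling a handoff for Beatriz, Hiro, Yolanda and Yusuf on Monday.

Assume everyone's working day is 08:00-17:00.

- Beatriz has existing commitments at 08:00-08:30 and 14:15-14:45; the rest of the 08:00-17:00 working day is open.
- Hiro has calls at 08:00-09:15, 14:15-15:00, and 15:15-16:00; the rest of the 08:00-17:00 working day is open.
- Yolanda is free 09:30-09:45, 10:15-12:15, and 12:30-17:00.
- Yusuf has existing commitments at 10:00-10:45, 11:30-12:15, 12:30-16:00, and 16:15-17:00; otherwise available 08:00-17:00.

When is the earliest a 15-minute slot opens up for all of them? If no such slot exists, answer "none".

09:30

Beatriz free within 08:00–17:00: 08:30–14:15, 14:45–17:00.
Hiro free within 08:00–17:00: 09:15–14:15, 15:00–15:15, 16:00–17:00.
Yusuf free within 08:00–17:00: 08:00–10:00, 10:45–11:30, 12:15–12:30, 16:00–16:15.
Beatriz ∩ Hiro: 09:15–14:15, 15:00–15:15, 16:00–17:00.
Beatriz ∩ Hiro ∩ Yolanda: 09:30–09:45, 10:15–12:15, 12:30–14:15, 15:00–15:15, 16:00–17:00.
Beatriz ∩ Hiro ∩ Yolanda ∩ Yusuf: 09:30–09:45, 10:45–11:30, 16:00–16:15.
Windows ≥ 15 min: 09:30–09:45, 10:45–11:30, 16:00–16:15.
Earliest such window starts at 09:30.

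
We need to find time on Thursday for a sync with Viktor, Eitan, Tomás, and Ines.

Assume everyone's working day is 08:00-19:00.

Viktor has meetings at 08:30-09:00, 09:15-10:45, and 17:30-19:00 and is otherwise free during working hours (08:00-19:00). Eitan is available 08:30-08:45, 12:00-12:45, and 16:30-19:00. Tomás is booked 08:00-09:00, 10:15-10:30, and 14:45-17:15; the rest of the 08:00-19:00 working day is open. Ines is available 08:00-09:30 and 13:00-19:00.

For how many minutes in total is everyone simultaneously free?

15 minutes

Viktor free within 08:00–19:00: 08:00–08:30, 09:00–09:15, 10:45–17:30.
Tomás free within 08:00–19:00: 09:00–10:15, 10:30–14:45, 17:15–19:00.
Viktor ∩ Eitan: 12:00–12:45, 16:30–17:30.
Viktor ∩ Eitan ∩ Tomás: 12:00–12:45, 17:15–17:30.
Viktor ∩ Eitan ∩ Tomás ∩ Ines: 17:15–17:30.
Total common minutes: 15.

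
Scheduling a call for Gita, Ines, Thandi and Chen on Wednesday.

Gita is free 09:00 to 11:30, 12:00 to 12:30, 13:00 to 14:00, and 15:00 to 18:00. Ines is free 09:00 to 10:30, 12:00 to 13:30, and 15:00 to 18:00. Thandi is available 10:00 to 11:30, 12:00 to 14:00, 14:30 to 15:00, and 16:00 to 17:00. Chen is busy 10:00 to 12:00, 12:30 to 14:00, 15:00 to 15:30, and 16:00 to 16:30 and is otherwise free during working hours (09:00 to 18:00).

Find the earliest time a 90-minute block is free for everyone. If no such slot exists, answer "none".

none

Chen free within 09:00–18:00: 09:00–10:00, 12:00–12:30, 14:00–15:00, 15:30–16:00, 16:30–18:00.
Gita ∩ Ines: 09:00–10:30, 12:00–12:30, 13:00–13:30, 15:00–18:00.
Gita ∩ Ines ∩ Thandi: 10:00–10:30, 12:00–12:30, 13:00–13:30, 16:00–17:00.
Gita ∩ Ines ∩ Thandi ∩ Chen: 12:00–12:30, 16:30–17:00.
Windows ≥ 90 min: (none).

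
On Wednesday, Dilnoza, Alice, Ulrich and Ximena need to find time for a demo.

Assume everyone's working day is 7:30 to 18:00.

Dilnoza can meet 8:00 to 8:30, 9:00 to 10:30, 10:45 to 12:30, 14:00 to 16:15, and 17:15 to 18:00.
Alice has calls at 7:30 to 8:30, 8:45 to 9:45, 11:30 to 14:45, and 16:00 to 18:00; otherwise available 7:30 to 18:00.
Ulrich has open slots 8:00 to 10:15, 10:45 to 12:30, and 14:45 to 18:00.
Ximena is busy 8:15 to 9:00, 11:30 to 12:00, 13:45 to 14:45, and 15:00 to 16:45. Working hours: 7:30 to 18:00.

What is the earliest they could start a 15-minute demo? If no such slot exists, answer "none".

Alice free within 07:30–18:00: 08:30–08:45, 09:45–11:30, 14:45–16:00.
Ximena free within 07:30–18:00: 07:30–08:15, 09:00–11:30, 12:00–13:45, 14:45–15:00, 16:45–18:00.
Dilnoza ∩ Alice: 09:45–10:30, 10:45–11:30, 14:45–16:00.
Dilnoza ∩ Alice ∩ Ulrich: 09:45–10:15, 10:45–11:30, 14:45–16:00.
Dilnoza ∩ Alice ∩ Ulrich ∩ Ximena: 09:45–10:15, 10:45–11:30, 14:45–15:00.
Windows ≥ 15 min: 09:45–10:15, 10:45–11:30, 14:45–15:00.
Earliest such window starts at 09:45.

09:45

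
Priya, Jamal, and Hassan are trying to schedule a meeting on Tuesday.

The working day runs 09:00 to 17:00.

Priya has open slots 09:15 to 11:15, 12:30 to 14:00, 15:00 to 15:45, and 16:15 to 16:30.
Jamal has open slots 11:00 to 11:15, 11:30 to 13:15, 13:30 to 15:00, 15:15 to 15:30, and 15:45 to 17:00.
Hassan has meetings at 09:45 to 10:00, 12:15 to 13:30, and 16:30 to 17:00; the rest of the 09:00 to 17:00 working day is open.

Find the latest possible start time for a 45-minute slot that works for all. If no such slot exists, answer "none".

none

Hassan free within 09:00–17:00: 09:00–09:45, 10:00–12:15, 13:30–16:30.
Priya ∩ Jamal: 11:00–11:15, 12:30–13:15, 13:30–14:00, 15:15–15:30, 16:15–16:30.
Priya ∩ Jamal ∩ Hassan: 11:00–11:15, 13:30–14:00, 15:15–15:30, 16:15–16:30.
Windows ≥ 45 min: (none).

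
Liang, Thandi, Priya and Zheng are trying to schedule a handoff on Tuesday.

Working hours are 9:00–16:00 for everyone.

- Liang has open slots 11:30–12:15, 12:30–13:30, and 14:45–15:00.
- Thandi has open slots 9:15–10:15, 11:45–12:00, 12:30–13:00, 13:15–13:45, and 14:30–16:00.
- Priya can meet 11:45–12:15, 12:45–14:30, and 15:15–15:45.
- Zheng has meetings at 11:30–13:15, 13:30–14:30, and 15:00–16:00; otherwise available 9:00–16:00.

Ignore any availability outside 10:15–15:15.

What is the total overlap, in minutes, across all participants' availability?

15 minutes

Zheng free within 09:00–16:00: 09:00–11:30, 13:15–13:30, 14:30–15:00.
Liang ∩ Thandi: 11:45–12:00, 12:30–13:00, 13:15–13:30, 14:45–15:00.
Liang ∩ Thandi ∩ Priya: 11:45–12:00, 12:45–13:00, 13:15–13:30.
Liang ∩ Thandi ∩ Priya ∩ Zheng: 13:15–13:30.
Restricted to 10:15–15:15: 13:15–13:30.
Total common minutes: 15.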